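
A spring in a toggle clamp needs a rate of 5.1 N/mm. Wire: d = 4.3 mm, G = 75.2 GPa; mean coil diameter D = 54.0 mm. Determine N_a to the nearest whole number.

N_a = Gd⁴/(8D³k) = (75.2×10³ × 4.3⁴)/(8 × 54.0³ × 5.1)
    = 2.57094e+07 / 6.42453e+06 = 4.002 → 4 coils

4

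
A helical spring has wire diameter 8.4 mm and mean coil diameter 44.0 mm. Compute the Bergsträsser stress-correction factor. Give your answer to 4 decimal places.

1.2785

C = D/d = 44.0/8.4 = 5.2381
K_B = (4C+2)/(4C−3) = 22.952/17.952 = 1.2785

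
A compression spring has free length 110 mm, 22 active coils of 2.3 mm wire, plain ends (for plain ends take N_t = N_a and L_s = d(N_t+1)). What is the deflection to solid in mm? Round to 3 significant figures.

N_t = 22; L_s = 2.3·23 = 52.9 mm
δ_solid = L₀ − L_s = 110 − 52.9 = 57.1 mm

57.1 mm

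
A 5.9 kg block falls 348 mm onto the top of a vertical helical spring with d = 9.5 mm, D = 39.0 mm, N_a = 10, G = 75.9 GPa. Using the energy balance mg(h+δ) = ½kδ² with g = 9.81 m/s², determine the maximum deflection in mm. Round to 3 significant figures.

18.0 mm

k = Gd⁴/(8D³N_a) = (75.9×10³)(9.5⁴)/(8·39.0³·10) = 130.27 N/mm
W = mg = 5.9 × 9.81 = 57.879 N
½kδ² − Wδ − Wh = 0 → δ = (W + √(W² + 2kWh))/k
δ = (57.879 + √(3350 + 5.24786e+06))/130.27 = (57.879 + 2291.6)/130.27 = 18.035 mm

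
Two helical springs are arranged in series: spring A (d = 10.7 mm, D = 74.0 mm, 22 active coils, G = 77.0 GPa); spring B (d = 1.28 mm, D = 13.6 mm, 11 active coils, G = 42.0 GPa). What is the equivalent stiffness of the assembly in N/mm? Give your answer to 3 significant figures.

0.492 N/mm

k_A = Gd⁴/(8D³N_a) = (77.0×10³)(10.7⁴)/(8·74.0³·22) = 14.152 N/mm
k_B = Gd⁴/(8D³N_a) = (42.0×10³)(1.28⁴)/(8·13.6³·11) = 0.50932 N/mm
Series: 1/k_eq = 1/14.152 + 1/0.50932 = 2.0341; k_eq = 0.49163 N/mm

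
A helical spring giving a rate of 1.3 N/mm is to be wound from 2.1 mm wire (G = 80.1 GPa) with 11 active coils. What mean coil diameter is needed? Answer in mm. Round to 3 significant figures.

23.9 mm

D = (Gd⁴/(8N_a·k))^(1/3) = (80.1×10³·2.1⁴/(8·11·1.3))^(1/3)
  = (13617.1)^(1/3) = 23.8796 mm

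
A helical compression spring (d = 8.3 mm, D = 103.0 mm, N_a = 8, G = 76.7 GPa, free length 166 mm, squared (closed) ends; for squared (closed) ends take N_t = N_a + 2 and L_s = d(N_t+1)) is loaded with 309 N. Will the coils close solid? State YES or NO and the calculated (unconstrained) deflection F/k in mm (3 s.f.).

k = Gd⁴/(8D³N_a) = (76.7×10³)(8.3⁴)/(8·103.0³·8) = 5.2049 N/mm
N_t = 10; L_s = 8.3·11 = 91.3 mm; δ_solid = L₀ − L_s = 166 − 91.3 = 74.7 mm
δ = F/k = 309/5.2049 = 59.367 mm
δ < δ_solid → spring does not go solid

NO, δ = 59.4 mm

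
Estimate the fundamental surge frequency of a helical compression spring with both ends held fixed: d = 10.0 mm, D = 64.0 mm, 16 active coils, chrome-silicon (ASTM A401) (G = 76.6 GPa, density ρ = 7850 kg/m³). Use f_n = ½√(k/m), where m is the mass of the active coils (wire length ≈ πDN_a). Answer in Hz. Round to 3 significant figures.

k = Gd⁴/(8D³N_a) = (76.6×10³)(10.0⁴)/(8·64.0³·16) = 22.829 N/mm = 22829 N/m
Wire length L = πDN_a = π·64.0·16 = 3217 mm
m = ρ·(πd²/4)·L = 7850 × 78.54×10⁻⁶ m² × 3.217 m = 1.9834 kg
f_n = ½√(k/m) = 0.5·√(22829/1.9834) = 0.5·√(11510) = 53.642 Hz

53.6 Hz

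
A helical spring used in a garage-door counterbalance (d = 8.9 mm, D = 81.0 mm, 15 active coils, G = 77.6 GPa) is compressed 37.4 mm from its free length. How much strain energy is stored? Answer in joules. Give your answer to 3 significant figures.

k = Gd⁴/(8D³N_a) = (77.6×10³)(8.9⁴)/(8·81.0³·15) = 7.6346 N/mm
U = ½kδ² = 0.5 × 7.6346 × 37.4² = 5339.5 N·mm = 5.3395 J

5.34 J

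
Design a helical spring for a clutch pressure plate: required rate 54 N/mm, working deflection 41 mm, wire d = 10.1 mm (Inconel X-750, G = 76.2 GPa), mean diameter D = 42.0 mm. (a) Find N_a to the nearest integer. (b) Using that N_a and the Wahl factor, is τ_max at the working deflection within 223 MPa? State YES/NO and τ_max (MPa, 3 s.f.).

(a) 25 coils; (b) NO, τ_max = 316 MPa

N_a = Gd⁴/(8D³k) = (76.2×10³)(10.1⁴)/(8·42.0³·54) = 24.77 → N_a = 25
Actual rate k = Gd⁴/(8D³·25) = 53.513 N/mm
Working load F = kδ = 53.513·41 = 2194 N
C = 42.0/10.1 = 4.1584; K_W = (4C−1)/(4C−4)+0.615/C = 1.3854
τ_max = K_W·8FD/(πd³) = 1.3854·227.76 = 315.52 MPa
τ_max > 223 MPa → exceeds allowable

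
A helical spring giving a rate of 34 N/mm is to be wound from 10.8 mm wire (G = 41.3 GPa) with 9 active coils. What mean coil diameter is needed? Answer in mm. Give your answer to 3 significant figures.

D = (Gd⁴/(8N_a·k))^(1/3) = (41.3×10³·10.8⁴/(8·9·34))^(1/3)
  = (229527)^(1/3) = 61.2272 mm

61.2 mm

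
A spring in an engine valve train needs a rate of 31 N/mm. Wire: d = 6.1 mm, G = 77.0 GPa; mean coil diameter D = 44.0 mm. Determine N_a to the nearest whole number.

N_a = Gd⁴/(8D³k) = (77.0×10³ × 6.1⁴)/(8 × 44.0³ × 31)
    = 1.06613e+08 / 2.11256e+07 = 5.047 → 5 coils

5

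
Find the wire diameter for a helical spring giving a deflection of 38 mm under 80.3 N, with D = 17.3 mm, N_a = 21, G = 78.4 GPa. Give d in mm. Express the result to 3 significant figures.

2.20 mm

Required rate k = F/δ = 80.3/38 = 2.1132 N/mm
d = (8D³N_a·k / G)^(1/4) = (8·17.3³·21·2.1132 / (78.4×10³))^0.25
  = (23.446)^0.25 = 2.2005 mm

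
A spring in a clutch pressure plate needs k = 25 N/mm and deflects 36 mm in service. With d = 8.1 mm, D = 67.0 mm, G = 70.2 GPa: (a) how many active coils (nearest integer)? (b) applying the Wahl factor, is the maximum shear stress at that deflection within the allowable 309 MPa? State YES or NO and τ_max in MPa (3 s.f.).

N_a = Gd⁴/(8D³k) = (70.2×10³)(8.1⁴)/(8·67.0³·25) = 5.024 → N_a = 5
Actual rate k = Gd⁴/(8D³·5) = 25.118 N/mm
Working load F = kδ = 25.118·36 = 904.26 N
C = 67.0/8.1 = 8.2716; K_W = (4C−1)/(4C−4)+0.615/C = 1.1775
τ_max = K_W·8FD/(πd³) = 1.1775·290.31 = 341.83 MPa
τ_max > 309 MPa → exceeds allowable

(a) 5 coils; (b) NO, τ_max = 342 MPa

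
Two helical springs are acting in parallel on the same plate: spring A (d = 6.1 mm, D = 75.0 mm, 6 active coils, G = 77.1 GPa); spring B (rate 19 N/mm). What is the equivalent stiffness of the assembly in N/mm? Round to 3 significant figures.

24.3 N/mm

k_A = Gd⁴/(8D³N_a) = (77.1×10³)(6.1⁴)/(8·75.0³·6) = 5.2717 N/mm
Parallel: k_eq = 5.2717 + 19 = 24.272 N/mm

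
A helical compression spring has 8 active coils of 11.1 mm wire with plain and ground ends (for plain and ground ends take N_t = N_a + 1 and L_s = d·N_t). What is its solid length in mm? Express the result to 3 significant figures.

99.9 mm

plain and ground ends: N_t = N_a + 1 = 8 + 1 = 9
L_s = d·N_t = 11.1 × 9 = 99.9 mm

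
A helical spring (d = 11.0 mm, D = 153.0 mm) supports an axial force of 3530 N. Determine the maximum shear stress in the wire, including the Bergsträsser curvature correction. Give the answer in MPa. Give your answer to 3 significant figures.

1130 MPa

Spring index C = D/d = 153.0/11.0 = 13.9091
K_B = (4C+2)/(4C−3) = 57.636/52.636 = 1.0950
τ₀ = 8FD/(πd³) = 8·3530·153.0/(π·11.0³) = 4.32072e+06/4181.5 = 1033.3 MPa
τ_max = K·τ₀ = 1.0950 × 1033.3 = 1131.5 MPa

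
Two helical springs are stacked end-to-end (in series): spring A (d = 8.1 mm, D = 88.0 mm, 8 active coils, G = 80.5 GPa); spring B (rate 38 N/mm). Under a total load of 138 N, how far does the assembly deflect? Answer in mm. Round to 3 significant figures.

k_A = Gd⁴/(8D³N_a) = (80.5×10³)(8.1⁴)/(8·88.0³·8) = 7.9453 N/mm
Series: 1/k_eq = 1/7.9453 + 1/38 = 0.15218; k_eq = 6.5713 N/mm
δ = F/k_eq = 138/6.5713 = 21 mm

21.0 mm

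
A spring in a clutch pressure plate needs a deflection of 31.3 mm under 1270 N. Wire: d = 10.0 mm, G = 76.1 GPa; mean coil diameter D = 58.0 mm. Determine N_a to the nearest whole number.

12

Required rate k = F/δ = 1270/31.3 = 40.575 N/mm
N_a = Gd⁴/(8D³k) = (76.1×10³ × 10.0⁴)/(8 × 58.0³ × 40.575)
    = 7.61e+08 / 6.33335e+07 = 12.02 → 12 coils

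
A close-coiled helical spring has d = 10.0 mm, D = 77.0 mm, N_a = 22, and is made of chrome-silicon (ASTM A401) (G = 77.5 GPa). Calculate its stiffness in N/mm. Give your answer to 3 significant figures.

k = Gd⁴/(8D³N_a) = (77.5×10³ × 10.0⁴) / (8 × 77.0³ × 22)
  = 7.75e+08 / 8.03498e+07 = 9.6453 N/mm

9.65 N/mm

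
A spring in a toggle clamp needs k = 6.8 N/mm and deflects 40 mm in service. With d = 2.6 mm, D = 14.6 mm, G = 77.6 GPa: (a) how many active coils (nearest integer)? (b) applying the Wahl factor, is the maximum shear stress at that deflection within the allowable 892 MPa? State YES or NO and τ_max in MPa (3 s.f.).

N_a = Gd⁴/(8D³k) = (77.6×10³)(2.6⁴)/(8·14.6³·6.8) = 20.95 → N_a = 21
Actual rate k = Gd⁴/(8D³·21) = 6.7825 N/mm
Working load F = kδ = 6.7825·40 = 271.3 N
C = 14.6/2.6 = 5.6154; K_W = (4C−1)/(4C−4)+0.615/C = 1.2720
τ_max = K_W·8FD/(πd³) = 1.2720·573.88 = 729.99 MPa
τ_max ≤ 892 MPa → acceptable

(a) 21 coils; (b) YES, τ_max = 730 MPa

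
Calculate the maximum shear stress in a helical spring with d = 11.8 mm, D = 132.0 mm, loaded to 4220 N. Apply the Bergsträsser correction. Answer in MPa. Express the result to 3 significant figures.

967 MPa

Spring index C = D/d = 132.0/11.8 = 11.1864
K_B = (4C+2)/(4C−3) = 46.746/41.746 = 1.1198
τ₀ = 8FD/(πd³) = 8·4220·132.0/(π·11.8³) = 4.45632e+06/5161.7 = 863.34 MPa
τ_max = K·τ₀ = 1.1198 × 863.34 = 966.74 MPa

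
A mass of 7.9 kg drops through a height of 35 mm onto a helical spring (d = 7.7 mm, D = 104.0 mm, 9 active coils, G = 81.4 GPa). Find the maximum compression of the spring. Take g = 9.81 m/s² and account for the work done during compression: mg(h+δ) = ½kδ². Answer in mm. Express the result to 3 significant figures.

66.8 mm

k = Gd⁴/(8D³N_a) = (81.4×10³)(7.7⁴)/(8·104.0³·9) = 3.5331 N/mm
W = mg = 7.9 × 9.81 = 77.499 N
½kδ² − Wδ − Wh = 0 → δ = (W + √(W² + 2kWh))/k
δ = (77.499 + √(6006.1 + 19166.8))/3.5331 = (77.499 + 158.66)/3.5331 = 66.842 mm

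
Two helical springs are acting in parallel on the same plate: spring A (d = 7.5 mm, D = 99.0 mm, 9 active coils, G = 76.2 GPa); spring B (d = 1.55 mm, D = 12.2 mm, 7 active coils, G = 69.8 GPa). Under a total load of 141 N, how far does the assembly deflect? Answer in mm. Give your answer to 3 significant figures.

k_A = Gd⁴/(8D³N_a) = (76.2×10³)(7.5⁴)/(8·99.0³·9) = 3.4511 N/mm
k_B = Gd⁴/(8D³N_a) = (69.8×10³)(1.55⁴)/(8·12.2³·7) = 3.962 N/mm
Parallel: k_eq = 3.4511 + 3.962 = 7.4131 N/mm
δ = F/k_eq = 141/7.4131 = 19.02 mm

19.0 mm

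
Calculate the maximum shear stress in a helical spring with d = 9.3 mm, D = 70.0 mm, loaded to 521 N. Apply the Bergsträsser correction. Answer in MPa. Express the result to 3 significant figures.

Spring index C = D/d = 70.0/9.3 = 7.5269
K_B = (4C+2)/(4C−3) = 32.108/27.108 = 1.1845
τ₀ = 8FD/(πd³) = 8·521·70.0/(π·9.3³) = 291760/2527 = 115.46 MPa
τ_max = K·τ₀ = 1.1845 × 115.46 = 136.76 MPa

137 MPa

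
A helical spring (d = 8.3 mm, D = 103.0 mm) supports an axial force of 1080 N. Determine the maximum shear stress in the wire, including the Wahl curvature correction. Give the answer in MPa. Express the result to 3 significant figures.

553 MPa

Spring index C = D/d = 103.0/8.3 = 12.4096
K_W = (4C−1)/(4C−4) + 0.615/C = 48.639/45.639 + 0.0496 = 1.1153
τ₀ = 8FD/(πd³) = 8·1080·103.0/(π·8.3³) = 889920/1796.3 = 495.41 MPa
τ_max = K·τ₀ = 1.1153 × 495.41 = 552.53 MPa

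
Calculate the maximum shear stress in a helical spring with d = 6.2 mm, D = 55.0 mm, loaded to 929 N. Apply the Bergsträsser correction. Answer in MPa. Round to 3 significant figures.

630 MPa

Spring index C = D/d = 55.0/6.2 = 8.8710
K_B = (4C+2)/(4C−3) = 37.484/32.484 = 1.1539
τ₀ = 8FD/(πd³) = 8·929·55.0/(π·6.2³) = 408760/748.73 = 545.94 MPa
τ_max = K·τ₀ = 1.1539 × 545.94 = 629.97 MPa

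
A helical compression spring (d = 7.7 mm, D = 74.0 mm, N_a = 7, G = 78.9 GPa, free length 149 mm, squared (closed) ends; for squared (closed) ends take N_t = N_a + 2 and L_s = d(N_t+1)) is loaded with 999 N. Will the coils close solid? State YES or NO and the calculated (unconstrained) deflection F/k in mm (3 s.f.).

YES, δ = 81.7 mm

k = Gd⁴/(8D³N_a) = (78.9×10³)(7.7⁴)/(8·74.0³·7) = 12.222 N/mm
N_t = 9; L_s = 7.7·10 = 77 mm; δ_solid = L₀ − L_s = 149 − 77 = 72 mm
δ = F/k = 999/12.222 = 81.735 mm
δ ≥ δ_solid → spring goes solid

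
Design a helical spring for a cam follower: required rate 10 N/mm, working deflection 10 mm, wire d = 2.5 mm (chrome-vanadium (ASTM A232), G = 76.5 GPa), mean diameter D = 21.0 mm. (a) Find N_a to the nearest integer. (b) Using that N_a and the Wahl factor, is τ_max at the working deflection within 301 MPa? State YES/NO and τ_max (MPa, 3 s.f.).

(a) 4 coils; (b) NO, τ_max = 405 MPa

N_a = Gd⁴/(8D³k) = (76.5×10³)(2.5⁴)/(8·21.0³·10) = 4.033 → N_a = 4
Actual rate k = Gd⁴/(8D³·4) = 10.084 N/mm
Working load F = kδ = 10.084·10 = 100.84 N
C = 21.0/2.5 = 8.4000; K_W = (4C−1)/(4C−4)+0.615/C = 1.1746
τ_max = K_W·8FD/(πd³) = 1.1746·345.11 = 405.35 MPa
τ_max > 301 MPa → exceeds allowable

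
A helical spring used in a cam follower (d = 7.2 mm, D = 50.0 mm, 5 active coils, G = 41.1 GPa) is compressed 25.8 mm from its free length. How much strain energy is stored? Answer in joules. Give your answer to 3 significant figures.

7.35 J

k = Gd⁴/(8D³N_a) = (41.1×10³)(7.2⁴)/(8·50.0³·5) = 22.09 N/mm
U = ½kδ² = 0.5 × 22.09 × 25.8² = 7352.1 N·mm = 7.3521 J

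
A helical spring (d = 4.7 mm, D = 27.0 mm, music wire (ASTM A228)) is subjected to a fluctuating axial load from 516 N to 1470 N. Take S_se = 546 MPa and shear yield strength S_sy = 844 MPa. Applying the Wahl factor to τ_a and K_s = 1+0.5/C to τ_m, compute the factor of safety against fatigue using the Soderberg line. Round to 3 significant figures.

0.633

C = D/d = 27.0/4.7 = 5.7447; K_W = (4C−1)/(4C−4)+0.615/C = 1.2651; K_s = 1+0.5/C = 1.0870
F_a = (F_max−F_min)/2 = 477 N; F_m = (F_max+F_min)/2 = 993 N
τ_a = K_W·8F_aD/(πd³) = 1.2651 × 315.88 = 399.63 MPa
τ_m = K_s·8F_mD/(πd³) = 1.0870 × 657.6 = 714.83 MPa
Soderberg: 1/n_f = τ_a/S_se + τ_m/S_sy = 399.63/546 + 714.83/844 = 0.73193 + 0.84696 = 1.5789
n_f = 1/1.5789 = 0.6334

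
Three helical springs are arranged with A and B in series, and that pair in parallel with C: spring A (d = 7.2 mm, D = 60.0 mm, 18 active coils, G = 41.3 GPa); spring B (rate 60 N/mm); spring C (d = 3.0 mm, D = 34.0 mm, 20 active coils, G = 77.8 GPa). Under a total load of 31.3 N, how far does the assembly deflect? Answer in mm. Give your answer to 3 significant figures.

7.16 mm

k_A = Gd⁴/(8D³N_a) = (41.3×10³)(7.2⁴)/(8·60.0³·18) = 3.5683 N/mm
k_C = Gd⁴/(8D³N_a) = (77.8×10³)(3.0⁴)/(8·34.0³·20) = 1.0021 N/mm
Springs A,B series: k_AB = 1/(1/3.5683+1/60) = 3.368 N/mm; parallel with C: k_eq = 3.368+1.0021 = 4.3701 N/mm
δ = F/k_eq = 31.3/4.3701 = 7.1623 mm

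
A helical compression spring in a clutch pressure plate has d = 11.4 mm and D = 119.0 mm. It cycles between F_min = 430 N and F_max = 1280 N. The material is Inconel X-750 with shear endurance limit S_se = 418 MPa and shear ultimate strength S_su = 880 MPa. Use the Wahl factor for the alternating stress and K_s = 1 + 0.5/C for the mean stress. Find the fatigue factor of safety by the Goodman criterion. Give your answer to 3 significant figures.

C = D/d = 119.0/11.4 = 10.4386; K_W = (4C−1)/(4C−4)+0.615/C = 1.1384; K_s = 1+0.5/C = 1.0479
F_a = (F_max−F_min)/2 = 425 N; F_m = (F_max+F_min)/2 = 855 N
τ_a = K_W·8F_aD/(πd³) = 1.1384 × 86.928 = 98.957 MPa
τ_m = K_s·8F_mD/(πd³) = 1.0479 × 174.88 = 183.26 MPa
Goodman: 1/n_f = τ_a/S_se + τ_m/S_su = 98.957/418 + 183.26/880 = 0.23674 + 0.20825 = 0.44499
n_f = 1/0.44499 = 2.247

2.25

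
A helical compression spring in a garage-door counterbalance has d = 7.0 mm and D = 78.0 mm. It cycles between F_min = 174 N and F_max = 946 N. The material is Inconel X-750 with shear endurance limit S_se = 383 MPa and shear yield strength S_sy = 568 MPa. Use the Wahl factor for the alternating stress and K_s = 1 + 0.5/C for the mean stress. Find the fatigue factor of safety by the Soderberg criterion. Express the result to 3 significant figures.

0.796

C = D/d = 78.0/7.0 = 11.1429; K_W = (4C−1)/(4C−4)+0.615/C = 1.1291; K_s = 1+0.5/C = 1.0449
F_a = (F_max−F_min)/2 = 386 N; F_m = (F_max+F_min)/2 = 560 N
τ_a = K_W·8F_aD/(πd³) = 1.1291 × 223.53 = 252.39 MPa
τ_m = K_s·8F_mD/(πd³) = 1.0449 × 324.29 = 338.84 MPa
Soderberg: 1/n_f = τ_a/S_se + τ_m/S_sy = 252.39/383 + 338.84/568 = 0.65898 + 0.59655 = 1.2555
n_f = 1/1.2555 = 0.7965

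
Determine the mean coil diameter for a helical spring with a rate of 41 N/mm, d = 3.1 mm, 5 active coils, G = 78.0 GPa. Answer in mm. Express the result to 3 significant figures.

D = (Gd⁴/(8N_a·k))^(1/3) = (78.0×10³·3.1⁴/(8·5·41))^(1/3)
  = (4392.36)^(1/3) = 16.3769 mm

16.4 mm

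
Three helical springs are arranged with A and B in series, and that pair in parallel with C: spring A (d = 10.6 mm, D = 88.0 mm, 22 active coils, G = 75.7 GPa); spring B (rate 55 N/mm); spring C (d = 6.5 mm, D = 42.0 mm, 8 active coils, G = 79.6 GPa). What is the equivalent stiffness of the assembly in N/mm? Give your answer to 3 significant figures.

36.9 N/mm

k_A = Gd⁴/(8D³N_a) = (75.7×10³)(10.6⁴)/(8·88.0³·22) = 7.9682 N/mm
k_C = Gd⁴/(8D³N_a) = (79.6×10³)(6.5⁴)/(8·42.0³·8) = 29.967 N/mm
Springs A,B series: k_AB = 1/(1/7.9682+1/55) = 6.9599 N/mm; parallel with C: k_eq = 6.9599+29.967 = 36.927 N/mm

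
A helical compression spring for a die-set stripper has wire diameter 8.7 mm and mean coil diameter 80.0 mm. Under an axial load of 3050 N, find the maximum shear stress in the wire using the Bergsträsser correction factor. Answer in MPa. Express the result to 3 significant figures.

Spring index C = D/d = 80.0/8.7 = 9.1954
K_B = (4C+2)/(4C−3) = 38.782/33.782 = 1.1480
τ₀ = 8FD/(πd³) = 8·3050·80.0/(π·8.7³) = 1.952e+06/2068.7 = 943.57 MPa
τ_max = K·τ₀ = 1.1480 × 943.57 = 1083.2 MPa

1080 MPa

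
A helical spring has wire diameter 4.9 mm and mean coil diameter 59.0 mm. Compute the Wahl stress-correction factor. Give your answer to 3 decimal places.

1.119

C = D/d = 59.0/4.9 = 12.0408
K_W = (4C−1)/(4C−4) + 0.615/C = 47.163/44.163 + 0.0511 = 1.1190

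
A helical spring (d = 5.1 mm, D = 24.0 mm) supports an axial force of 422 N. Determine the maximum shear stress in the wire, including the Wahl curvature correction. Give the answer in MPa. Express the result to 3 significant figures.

Spring index C = D/d = 24.0/5.1 = 4.7059
K_W = (4C−1)/(4C−4) + 0.615/C = 17.824/14.824 + 0.1307 = 1.3331
τ₀ = 8FD/(πd³) = 8·422·24.0/(π·5.1³) = 81024/416.74 = 194.43 MPa
τ_max = K·τ₀ = 1.3331 × 194.43 = 259.18 MPa

259 MPa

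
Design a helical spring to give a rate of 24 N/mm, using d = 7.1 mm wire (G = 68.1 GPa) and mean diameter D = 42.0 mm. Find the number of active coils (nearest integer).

N_a = Gd⁴/(8D³k) = (68.1×10³ × 7.1⁴)/(8 × 42.0³ × 24)
    = 1.73054e+08 / 1.42249e+07 = 12.17 → 12 coils

12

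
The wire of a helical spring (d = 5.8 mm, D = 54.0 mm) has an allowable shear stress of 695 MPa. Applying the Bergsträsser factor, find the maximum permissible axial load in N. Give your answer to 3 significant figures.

C = D/d = 54.0/5.8 = 9.3103
K_B = (4C+2)/(4C−3) = 39.241/34.241 = 1.1460
τ_max = K·8FD/(πd³) → F_max = τ_allow·πd³/(8DK)
F_max = 695·π·5.8³/(8·54.0·1.1460) = 4.2601e+05/495.08 = 860.48 N

860 N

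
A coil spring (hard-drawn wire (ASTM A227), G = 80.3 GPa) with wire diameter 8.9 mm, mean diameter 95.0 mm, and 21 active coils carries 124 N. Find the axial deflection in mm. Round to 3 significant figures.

k = Gd⁴/(8D³N_a) = (80.3×10³)(8.9⁴)/(8·95.0³·21) = 3.4978 N/mm
δ = F/k = 124 / 3.4978 = 35.451 mm

35.5 mm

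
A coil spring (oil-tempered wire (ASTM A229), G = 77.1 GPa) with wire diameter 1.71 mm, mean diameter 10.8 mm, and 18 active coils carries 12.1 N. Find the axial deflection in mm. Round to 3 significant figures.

k = Gd⁴/(8D³N_a) = (77.1×10³)(1.71⁴)/(8·10.8³·18) = 3.6342 N/mm
δ = F/k = 12.1 / 3.6342 = 3.3295 mm

3.33 mm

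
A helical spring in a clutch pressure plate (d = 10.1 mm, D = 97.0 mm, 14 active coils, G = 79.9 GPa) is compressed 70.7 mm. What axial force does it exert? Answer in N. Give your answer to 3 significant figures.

k = Gd⁴/(8D³N_a) = (79.9×10³)(10.1⁴)/(8·97.0³·14) = 8.1339 N/mm
F = k·δ = 8.1339 × 70.7 = 575.07 N

575 N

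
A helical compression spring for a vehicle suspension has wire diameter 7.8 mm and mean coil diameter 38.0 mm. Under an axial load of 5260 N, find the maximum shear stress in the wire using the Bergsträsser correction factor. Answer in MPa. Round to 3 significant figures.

Spring index C = D/d = 38.0/7.8 = 4.8718
K_B = (4C+2)/(4C−3) = 21.487/16.487 = 1.3033
τ₀ = 8FD/(πd³) = 8·5260·38.0/(π·7.8³) = 1.59904e+06/1490.8 = 1072.6 MPa
τ_max = K·τ₀ = 1.3033 × 1072.6 = 1397.8 MPa

1400 MPa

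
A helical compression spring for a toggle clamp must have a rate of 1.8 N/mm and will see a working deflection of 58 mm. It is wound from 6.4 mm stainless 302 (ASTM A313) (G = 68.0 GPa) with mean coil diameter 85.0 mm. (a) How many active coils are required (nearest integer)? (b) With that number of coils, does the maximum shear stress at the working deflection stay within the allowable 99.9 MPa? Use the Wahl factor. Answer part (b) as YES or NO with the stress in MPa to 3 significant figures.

N_a = Gd⁴/(8D³k) = (68.0×10³)(6.4⁴)/(8·85.0³·1.8) = 12.9 → N_a = 13
Actual rate k = Gd⁴/(8D³·13) = 1.7862 N/mm
Working load F = kδ = 1.7862·58 = 103.6 N
C = 85.0/6.4 = 13.2812; K_W = (4C−1)/(4C−4)+0.615/C = 1.1074
τ_max = K_W·8FD/(πd³) = 1.1074·85.543 = 94.728 MPa
τ_max ≤ 99.9 MPa → acceptable

(a) 13 coils; (b) YES, τ_max = 94.7 MPa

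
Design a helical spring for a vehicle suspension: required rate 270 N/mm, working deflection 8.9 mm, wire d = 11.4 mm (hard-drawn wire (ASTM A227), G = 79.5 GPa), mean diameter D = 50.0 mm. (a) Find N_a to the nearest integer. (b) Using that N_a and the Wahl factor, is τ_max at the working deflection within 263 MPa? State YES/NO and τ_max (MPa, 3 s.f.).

(a) 5 coils; (b) NO, τ_max = 280 MPa

N_a = Gd⁴/(8D³k) = (79.5×10³)(11.4⁴)/(8·50.0³·270) = 4.973 → N_a = 5
Actual rate k = Gd⁴/(8D³·5) = 268.54 N/mm
Working load F = kδ = 268.54·8.9 = 2390 N
C = 50.0/11.4 = 4.3860; K_W = (4C−1)/(4C−4)+0.615/C = 1.3617
τ_max = K_W·8FD/(πd³) = 1.3617·205.4 = 279.7 MPa
τ_max > 263 MPa → exceeds allowable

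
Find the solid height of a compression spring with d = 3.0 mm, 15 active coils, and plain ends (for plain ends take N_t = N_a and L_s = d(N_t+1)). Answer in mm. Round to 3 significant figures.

plain ends: N_t = N_a = 15
L_s = d·(N_t+1) = 3.0 × 16 = 48 mm

48.0 mm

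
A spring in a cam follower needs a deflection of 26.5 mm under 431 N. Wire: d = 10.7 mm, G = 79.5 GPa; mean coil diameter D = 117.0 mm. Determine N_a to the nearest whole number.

5

Required rate k = F/δ = 431/26.5 = 16.264 N/mm
N_a = Gd⁴/(8D³k) = (79.5×10³ × 10.7⁴)/(8 × 117.0³ × 16.264)
    = 1.04208e+09 / 2.08391e+08 = 5.001 → 5 coils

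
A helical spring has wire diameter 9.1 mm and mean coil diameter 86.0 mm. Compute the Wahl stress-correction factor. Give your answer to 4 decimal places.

C = D/d = 86.0/9.1 = 9.4505
K_W = (4C−1)/(4C−4) + 0.615/C = 36.802/33.802 + 0.0651 = 1.1538

1.1538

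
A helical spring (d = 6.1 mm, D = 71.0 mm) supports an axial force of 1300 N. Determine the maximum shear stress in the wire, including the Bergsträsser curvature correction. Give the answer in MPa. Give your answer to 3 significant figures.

Spring index C = D/d = 71.0/6.1 = 11.6393
K_B = (4C+2)/(4C−3) = 48.557/43.557 = 1.1148
τ₀ = 8FD/(πd³) = 8·1300·71.0/(π·6.1³) = 738400/713.08 = 1035.5 MPa
τ_max = K·τ₀ = 1.1148 × 1035.5 = 1154.4 MPa

1150 MPa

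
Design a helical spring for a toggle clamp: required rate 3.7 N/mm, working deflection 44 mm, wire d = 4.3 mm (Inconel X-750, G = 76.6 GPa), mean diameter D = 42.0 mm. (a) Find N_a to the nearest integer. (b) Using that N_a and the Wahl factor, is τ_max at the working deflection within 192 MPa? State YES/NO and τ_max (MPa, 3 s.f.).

N_a = Gd⁴/(8D³k) = (76.6×10³)(4.3⁴)/(8·42.0³·3.7) = 11.94 → N_a = 12
Actual rate k = Gd⁴/(8D³·12) = 3.682 N/mm
Working load F = kδ = 3.682·44 = 162.01 N
C = 42.0/4.3 = 9.7674; K_W = (4C−1)/(4C−4)+0.615/C = 1.1485
τ_max = K_W·8FD/(πd³) = 1.1485·217.93 = 250.3 MPa
τ_max > 192 MPa → exceeds allowable

(a) 12 coils; (b) NO, τ_max = 250 MPa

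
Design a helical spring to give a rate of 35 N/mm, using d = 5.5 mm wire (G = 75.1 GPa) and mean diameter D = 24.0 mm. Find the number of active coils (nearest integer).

N_a = Gd⁴/(8D³k) = (75.1×10³ × 5.5⁴)/(8 × 24.0³ × 35)
    = 6.87212e+07 / 3.87072e+06 = 17.75 → 18 coils

18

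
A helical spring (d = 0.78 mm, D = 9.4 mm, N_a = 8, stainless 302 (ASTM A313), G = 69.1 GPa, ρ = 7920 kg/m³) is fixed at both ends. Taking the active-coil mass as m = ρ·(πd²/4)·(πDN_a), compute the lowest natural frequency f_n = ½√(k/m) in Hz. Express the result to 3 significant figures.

367 Hz

k = Gd⁴/(8D³N_a) = (69.1×10³)(0.78⁴)/(8·9.4³·8) = 0.48116 N/mm = 481.16 N/m
Wire length L = πDN_a = π·9.4·8 = 236.25 mm
m = ρ·(πd²/4)·L = 7920 × 0.47784×10⁻⁶ m² × 0.23625 m = 0.00089407 kg
f_n = ½√(k/m) = 0.5·√(481.16/0.00089407) = 0.5·√(5.3817e+05) = 366.8 Hz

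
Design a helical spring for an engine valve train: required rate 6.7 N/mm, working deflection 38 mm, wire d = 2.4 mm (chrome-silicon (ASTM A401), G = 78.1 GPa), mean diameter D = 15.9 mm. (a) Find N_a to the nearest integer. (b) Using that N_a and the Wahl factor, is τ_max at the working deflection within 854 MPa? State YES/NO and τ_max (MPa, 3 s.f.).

(a) 12 coils; (b) NO, τ_max = 916 MPa

N_a = Gd⁴/(8D³k) = (78.1×10³)(2.4⁴)/(8·15.9³·6.7) = 12.03 → N_a = 12
Actual rate k = Gd⁴/(8D³·12) = 6.7148 N/mm
Working load F = kδ = 6.7148·38 = 255.16 N
C = 15.9/2.4 = 6.6250; K_W = (4C−1)/(4C−4)+0.615/C = 1.2262
τ_max = K_W·8FD/(πd³) = 1.2262·747.34 = 916.37 MPa
τ_max > 854 MPa → exceeds allowable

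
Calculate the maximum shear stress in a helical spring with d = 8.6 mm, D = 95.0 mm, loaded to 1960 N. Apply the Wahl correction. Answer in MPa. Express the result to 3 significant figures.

843 MPa

Spring index C = D/d = 95.0/8.6 = 11.0465
K_W = (4C−1)/(4C−4) + 0.615/C = 43.186/40.186 + 0.0557 = 1.1303
τ₀ = 8FD/(πd³) = 8·1960·95.0/(π·8.6³) = 1.4896e+06/1998.2 = 745.46 MPa
τ_max = K·τ₀ = 1.1303 × 745.46 = 842.61 MPa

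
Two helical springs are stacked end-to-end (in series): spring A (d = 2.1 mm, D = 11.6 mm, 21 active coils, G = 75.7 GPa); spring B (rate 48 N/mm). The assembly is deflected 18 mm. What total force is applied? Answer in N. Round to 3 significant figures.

k_A = Gd⁴/(8D³N_a) = (75.7×10³)(2.1⁴)/(8·11.6³·21) = 5.6142 N/mm
Series: 1/k_eq = 1/5.6142 + 1/48 = 0.19895; k_eq = 5.0263 N/mm
F = k_eq·δ = 5.0263·18 = 90.474 N

90.5 N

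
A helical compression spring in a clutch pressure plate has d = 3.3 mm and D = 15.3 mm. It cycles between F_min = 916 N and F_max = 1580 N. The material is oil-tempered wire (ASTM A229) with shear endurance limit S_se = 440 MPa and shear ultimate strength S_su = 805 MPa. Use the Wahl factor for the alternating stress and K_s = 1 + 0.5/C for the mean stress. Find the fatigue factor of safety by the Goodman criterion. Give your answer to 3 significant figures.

C = D/d = 15.3/3.3 = 4.6364; K_W = (4C−1)/(4C−4)+0.615/C = 1.3389; K_s = 1+0.5/C = 1.1078
F_a = (F_max−F_min)/2 = 332 N; F_m = (F_max+F_min)/2 = 1248 N
τ_a = K_W·8F_aD/(πd³) = 1.3389 × 359.94 = 481.92 MPa
τ_m = K_s·8F_mD/(πd³) = 1.1078 × 1353 = 1498.9 MPa
Goodman: 1/n_f = τ_a/S_se + τ_m/S_su = 481.92/440 + 1498.9/805 = 1.09527 + 1.86203 = 2.9573
n_f = 1/2.9573 = 0.3381

0.338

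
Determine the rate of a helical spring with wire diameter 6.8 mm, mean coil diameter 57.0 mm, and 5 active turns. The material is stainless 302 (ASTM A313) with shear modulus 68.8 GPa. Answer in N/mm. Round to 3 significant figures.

k = Gd⁴/(8D³N_a) = (68.8×10³ × 6.8⁴) / (8 × 57.0³ × 5)
  = 1.47104e+08 / 7.40772e+06 = 19.858 N/mm

19.9 N/mm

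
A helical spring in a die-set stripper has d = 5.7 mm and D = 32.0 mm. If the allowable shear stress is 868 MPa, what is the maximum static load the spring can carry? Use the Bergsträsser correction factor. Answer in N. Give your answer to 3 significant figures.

C = D/d = 32.0/5.7 = 5.6140
K_B = (4C+2)/(4C−3) = 24.456/19.456 = 1.2570
τ_max = K·8FD/(πd³) → F_max = τ_allow·πd³/(8DK)
F_max = 868·π·5.7³/(8·32.0·1.2570) = 5.05e+05/321.79 = 1569.4 N

1570 N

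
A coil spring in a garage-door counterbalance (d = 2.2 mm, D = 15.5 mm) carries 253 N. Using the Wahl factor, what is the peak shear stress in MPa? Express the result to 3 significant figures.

Spring index C = D/d = 15.5/2.2 = 7.0455
K_W = (4C−1)/(4C−4) + 0.615/C = 27.182/24.182 + 0.0873 = 1.2114
τ₀ = 8FD/(πd³) = 8·253·15.5/(π·2.2³) = 31372/33.452 = 937.83 MPa
τ_max = K·τ₀ = 1.2114 × 937.83 = 1136 MPa

1140 MPa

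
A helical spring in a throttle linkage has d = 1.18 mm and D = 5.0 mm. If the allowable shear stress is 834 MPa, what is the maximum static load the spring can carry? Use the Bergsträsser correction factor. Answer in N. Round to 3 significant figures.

C = D/d = 5.0/1.18 = 4.2373
K_B = (4C+2)/(4C−3) = 18.949/13.949 = 1.3584
τ_max = K·8FD/(πd³) → F_max = τ_allow·πd³/(8DK)
F_max = 834·π·1.18³/(8·5.0·1.3584) = 4304.9/54.338 = 79.225 N

79.2 N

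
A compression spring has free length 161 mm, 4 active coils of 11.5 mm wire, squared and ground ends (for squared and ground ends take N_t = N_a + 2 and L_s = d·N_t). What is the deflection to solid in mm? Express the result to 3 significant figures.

92.0 mm

N_t = 6; L_s = 11.5·6 = 69 mm
δ_solid = L₀ − L_s = 161 − 69 = 92 mm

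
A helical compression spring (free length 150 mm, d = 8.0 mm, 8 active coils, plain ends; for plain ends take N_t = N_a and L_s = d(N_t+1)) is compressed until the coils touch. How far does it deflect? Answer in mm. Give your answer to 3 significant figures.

78.0 mm

N_t = 8; L_s = 8.0·9 = 72 mm
δ_solid = L₀ − L_s = 150 − 72 = 78 mm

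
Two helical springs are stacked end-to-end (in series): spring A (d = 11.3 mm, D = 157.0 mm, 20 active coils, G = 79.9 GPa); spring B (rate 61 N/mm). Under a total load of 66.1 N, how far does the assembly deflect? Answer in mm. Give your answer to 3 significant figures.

k_A = Gd⁴/(8D³N_a) = (79.9×10³)(11.3⁴)/(8·157.0³·20) = 2.104 N/mm
Series: 1/k_eq = 1/2.104 + 1/61 = 0.49168; k_eq = 2.0338 N/mm
δ = F/k_eq = 66.1/2.0338 = 32.5 mm

32.5 mm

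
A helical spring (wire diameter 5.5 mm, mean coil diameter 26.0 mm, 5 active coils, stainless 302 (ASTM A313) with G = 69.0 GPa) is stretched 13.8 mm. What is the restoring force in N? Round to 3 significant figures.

k = Gd⁴/(8D³N_a) = (69.0×10³)(5.5⁴)/(8·26.0³·5) = 89.809 N/mm
F = k·δ = 89.809 × 13.8 = 1239.4 N

1240 N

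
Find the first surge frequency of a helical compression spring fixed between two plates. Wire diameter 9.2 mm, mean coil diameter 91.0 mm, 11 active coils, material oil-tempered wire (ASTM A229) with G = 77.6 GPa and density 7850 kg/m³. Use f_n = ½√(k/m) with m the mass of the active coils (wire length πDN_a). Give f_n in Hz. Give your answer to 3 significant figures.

35.7 Hz

k = Gd⁴/(8D³N_a) = (77.6×10³)(9.2⁴)/(8·91.0³·11) = 8.3831 N/mm = 8383.1 N/m
Wire length L = πDN_a = π·91.0·11 = 3144.7 mm
m = ρ·(πd²/4)·L = 7850 × 66.476×10⁻⁶ m² × 3.1447 m = 1.641 kg
f_n = ½√(k/m) = 0.5·√(8383.1/1.641) = 0.5·√(5108.4) = 35.737 Hz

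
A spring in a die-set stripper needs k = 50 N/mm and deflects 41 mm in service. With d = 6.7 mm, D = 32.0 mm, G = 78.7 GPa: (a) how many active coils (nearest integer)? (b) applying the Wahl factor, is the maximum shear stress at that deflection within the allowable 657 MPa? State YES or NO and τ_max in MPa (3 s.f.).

N_a = Gd⁴/(8D³k) = (78.7×10³)(6.7⁴)/(8·32.0³·50) = 12.1 → N_a = 12
Actual rate k = Gd⁴/(8D³·12) = 50.414 N/mm
Working load F = kδ = 50.414·41 = 2067 N
C = 32.0/6.7 = 4.7761; K_W = (4C−1)/(4C−4)+0.615/C = 1.3274
τ_max = K_W·8FD/(πd³) = 1.3274·560.02 = 743.36 MPa
τ_max > 657 MPa → exceeds allowable

(a) 12 coils; (b) NO, τ_max = 743 MPa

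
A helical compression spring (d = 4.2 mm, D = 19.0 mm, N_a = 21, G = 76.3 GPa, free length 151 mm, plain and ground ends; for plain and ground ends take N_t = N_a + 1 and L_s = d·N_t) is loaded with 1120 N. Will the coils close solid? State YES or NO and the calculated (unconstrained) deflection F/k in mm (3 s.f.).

NO, δ = 54.4 mm

k = Gd⁴/(8D³N_a) = (76.3×10³)(4.2⁴)/(8·19.0³·21) = 20.604 N/mm
N_t = 22; L_s = 4.2·22 = 92.4 mm; δ_solid = L₀ − L_s = 151 − 92.4 = 58.6 mm
δ = F/k = 1120/20.604 = 54.358 mm
δ < δ_solid → spring does not go solid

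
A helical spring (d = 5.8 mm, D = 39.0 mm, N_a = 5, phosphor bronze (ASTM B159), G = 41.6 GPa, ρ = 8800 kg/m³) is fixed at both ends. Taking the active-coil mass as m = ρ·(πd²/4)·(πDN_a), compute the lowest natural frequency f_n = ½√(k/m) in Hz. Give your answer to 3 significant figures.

k = Gd⁴/(8D³N_a) = (41.6×10³)(5.8⁴)/(8·39.0³·5) = 19.84 N/mm = 19840 N/m
Wire length L = πDN_a = π·39.0·5 = 612.61 mm
m = ρ·(πd²/4)·L = 8800 × 26.421×10⁻⁶ m² × 0.61261 m = 0.14243 kg
f_n = ½√(k/m) = 0.5·√(19840/0.14243) = 0.5·√(1.393e+05) = 186.61 Hz

187 Hz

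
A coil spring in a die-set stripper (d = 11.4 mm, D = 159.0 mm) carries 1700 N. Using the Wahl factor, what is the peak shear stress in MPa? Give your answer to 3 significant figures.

512 MPa

Spring index C = D/d = 159.0/11.4 = 13.9474
K_W = (4C−1)/(4C−4) + 0.615/C = 54.789/51.789 + 0.0441 = 1.1020
τ₀ = 8FD/(πd³) = 8·1700·159.0/(π·11.4³) = 2.1624e+06/4654.4 = 464.59 MPa
τ_max = K·τ₀ = 1.1020 × 464.59 = 511.99 MPa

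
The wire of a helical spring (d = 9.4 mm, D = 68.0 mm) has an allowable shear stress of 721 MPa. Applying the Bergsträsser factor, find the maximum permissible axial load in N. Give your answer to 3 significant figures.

C = D/d = 68.0/9.4 = 7.2340
K_B = (4C+2)/(4C−3) = 30.936/25.936 = 1.1928
τ_max = K·8FD/(πd³) → F_max = τ_allow·πd³/(8DK)
F_max = 721·π·9.4³/(8·68.0·1.1928) = 1.8813e+06/648.87 = 2899.4 N

2900 N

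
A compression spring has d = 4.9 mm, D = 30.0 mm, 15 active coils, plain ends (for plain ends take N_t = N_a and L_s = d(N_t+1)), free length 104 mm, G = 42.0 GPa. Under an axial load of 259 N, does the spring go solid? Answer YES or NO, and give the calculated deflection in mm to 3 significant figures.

k = Gd⁴/(8D³N_a) = (42.0×10³)(4.9⁴)/(8·30.0³·15) = 7.4729 N/mm
N_t = 15; L_s = 4.9·16 = 78.4 mm; δ_solid = L₀ − L_s = 104 − 78.4 = 25.6 mm
δ = F/k = 259/7.4729 = 34.659 mm
δ ≥ δ_solid → spring goes solid

YES, δ = 34.7 mm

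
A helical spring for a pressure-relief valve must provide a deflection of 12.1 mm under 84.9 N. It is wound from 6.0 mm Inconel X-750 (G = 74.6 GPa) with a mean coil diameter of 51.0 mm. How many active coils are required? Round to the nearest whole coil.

13

Required rate k = F/δ = 84.9/12.1 = 7.0165 N/mm
N_a = Gd⁴/(8D³k) = (74.6×10³ × 6.0⁴)/(8 × 51.0³ × 7.0165)
    = 9.66816e+07 / 7.446e+06 = 12.98 → 13 coils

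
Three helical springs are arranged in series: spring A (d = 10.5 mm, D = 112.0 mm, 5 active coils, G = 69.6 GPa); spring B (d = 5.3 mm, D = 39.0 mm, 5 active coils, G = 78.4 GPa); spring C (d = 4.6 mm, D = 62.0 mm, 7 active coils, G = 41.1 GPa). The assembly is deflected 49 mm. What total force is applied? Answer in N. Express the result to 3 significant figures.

59.0 N

k_A = Gd⁴/(8D³N_a) = (69.6×10³)(10.5⁴)/(8·112.0³·5) = 15.054 N/mm
k_B = Gd⁴/(8D³N_a) = (78.4×10³)(5.3⁴)/(8·39.0³·5) = 26.071 N/mm
k_C = Gd⁴/(8D³N_a) = (41.1×10³)(4.6⁴)/(8·62.0³·7) = 1.3788 N/mm
Series: 1/k_eq = 1/15.054 + 1/26.071 + 1/1.3788 = 0.83004; k_eq = 1.2048 N/mm
F = k_eq·δ = 1.2048·49 = 59.033 N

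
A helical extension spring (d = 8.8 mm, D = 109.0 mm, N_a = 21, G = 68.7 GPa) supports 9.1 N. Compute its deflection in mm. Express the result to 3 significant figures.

k = Gd⁴/(8D³N_a) = (68.7×10³)(8.8⁴)/(8·109.0³·21) = 1.8936 N/mm
δ = F/k = 9.1 / 1.8936 = 4.8055 mm

4.81 mm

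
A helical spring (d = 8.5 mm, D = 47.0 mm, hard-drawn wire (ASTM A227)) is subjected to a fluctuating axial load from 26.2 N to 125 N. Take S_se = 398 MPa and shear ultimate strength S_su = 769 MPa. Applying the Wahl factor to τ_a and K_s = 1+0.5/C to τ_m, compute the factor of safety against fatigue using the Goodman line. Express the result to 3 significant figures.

C = D/d = 47.0/8.5 = 5.5294; K_W = (4C−1)/(4C−4)+0.615/C = 1.2768; K_s = 1+0.5/C = 1.0904
F_a = (F_max−F_min)/2 = 49.4 N; F_m = (F_max+F_min)/2 = 75.6 N
τ_a = K_W·8F_aD/(πd³) = 1.2768 × 9.6274 = 12.292 MPa
τ_m = K_s·8F_mD/(πd³) = 1.0904 × 14.733 = 16.066 MPa
Goodman: 1/n_f = τ_a/S_se + τ_m/S_su = 12.292/398 + 16.066/769 = 0.03089 + 0.02089 = 0.051777
n_f = 1/0.051777 = 19.31

19.3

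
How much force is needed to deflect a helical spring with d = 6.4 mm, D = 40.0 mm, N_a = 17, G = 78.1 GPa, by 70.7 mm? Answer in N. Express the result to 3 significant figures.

k = Gd⁴/(8D³N_a) = (78.1×10³)(6.4⁴)/(8·40.0³·17) = 15.054 N/mm
F = k·δ = 15.054 × 70.7 = 1064.3 N

1060 N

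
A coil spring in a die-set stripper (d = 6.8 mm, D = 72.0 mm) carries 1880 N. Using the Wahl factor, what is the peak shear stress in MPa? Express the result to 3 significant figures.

1250 MPa

Spring index C = D/d = 72.0/6.8 = 10.5882
K_W = (4C−1)/(4C−4) + 0.615/C = 41.353/38.353 + 0.0581 = 1.1363
τ₀ = 8FD/(πd³) = 8·1880·72.0/(π·6.8³) = 1.08288e+06/987.82 = 1096.2 MPa
τ_max = K·τ₀ = 1.1363 × 1096.2 = 1245.7 MPa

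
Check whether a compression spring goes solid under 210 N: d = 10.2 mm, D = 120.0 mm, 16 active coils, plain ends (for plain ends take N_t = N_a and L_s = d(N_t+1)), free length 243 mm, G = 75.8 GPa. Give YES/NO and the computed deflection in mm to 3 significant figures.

NO, δ = 56.6 mm

k = Gd⁴/(8D³N_a) = (75.8×10³)(10.2⁴)/(8·120.0³·16) = 3.7095 N/mm
N_t = 16; L_s = 10.2·17 = 173.4 mm; δ_solid = L₀ − L_s = 243 − 173.4 = 69.6 mm
δ = F/k = 210/3.7095 = 56.611 mm
δ < δ_solid → spring does not go solid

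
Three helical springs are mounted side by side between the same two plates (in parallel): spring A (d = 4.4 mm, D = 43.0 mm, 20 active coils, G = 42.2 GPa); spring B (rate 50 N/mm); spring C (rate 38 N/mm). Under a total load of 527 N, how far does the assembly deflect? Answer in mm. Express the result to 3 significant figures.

k_A = Gd⁴/(8D³N_a) = (42.2×10³)(4.4⁴)/(8·43.0³·20) = 1.2434 N/mm
Parallel: k_eq = 1.2434 + 50 + 38 = 89.243 N/mm
δ = F/k_eq = 527/89.243 = 5.9052 mm

5.91 mm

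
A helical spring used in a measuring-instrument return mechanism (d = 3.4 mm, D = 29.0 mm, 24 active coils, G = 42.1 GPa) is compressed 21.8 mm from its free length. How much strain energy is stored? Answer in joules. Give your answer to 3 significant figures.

0.285 J

k = Gd⁴/(8D³N_a) = (42.1×10³)(3.4⁴)/(8·29.0³·24) = 1.2014 N/mm
U = ½kδ² = 0.5 × 1.2014 × 21.8² = 285.49 N·mm = 0.28549 J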